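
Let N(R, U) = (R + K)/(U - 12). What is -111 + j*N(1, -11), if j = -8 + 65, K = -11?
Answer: -1983/23 ≈ -86.217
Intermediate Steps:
j = 57
N(R, U) = (-11 + R)/(-12 + U) (N(R, U) = (R - 11)/(U - 12) = (-11 + R)/(-12 + U))
-111 + j*N(1, -11) = -111 + 57*((-11 + 1)/(-12 - 11)) = -111 + 57*(-10/(-23)) = -111 + 57*(-1/23*(-10)) = -111 + 57*(10/23) = -111 + 570/23 = -1983/23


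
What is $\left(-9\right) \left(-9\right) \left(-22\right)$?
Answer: $-1782$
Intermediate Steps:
$\left(-9\right) \left(-9\right) \left(-22\right) = 81 \left(-22\right) = -1782$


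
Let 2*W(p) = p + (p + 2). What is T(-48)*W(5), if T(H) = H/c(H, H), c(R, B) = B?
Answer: 6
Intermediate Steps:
W(p) = 1 + p (W(p) = (p + (p + 2))/2 = (p + (2 + p))/2 = (2 + 2*p)/2 = 1 + p)
T(H) = 1 (T(H) = H/H = 1)
T(-48)*W(5) = 1*(1 + 5) = 1*6 = 6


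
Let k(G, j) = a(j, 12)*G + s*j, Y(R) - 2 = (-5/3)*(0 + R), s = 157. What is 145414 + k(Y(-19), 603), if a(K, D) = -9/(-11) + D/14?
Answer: 18490888/77 ≈ 2.4014e+5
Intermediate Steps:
a(K, D) = 9/11 + D/14 (a(K, D) = -9*(-1/11) + D*(1/14) = 9/11 + D/14)
Y(R) = 2 - 5*R/3 (Y(R) = 2 + (-5/3)*(0 + R) = 2 + (-5*1/3)*R = 2 - 5*R/3)
k(G, j) = 157*j + 129*G/77 (k(G, j) = (9/11 + (1/14)*12)*G + 157*j = (9/11 + 6/7)*G + 157*j = 129*G/77 + 157*j = 157*j + 129*G/77)
145414 + k(Y(-19), 603) = 145414 + (157*603 + 129*(2 - 5/3*(-19))/77) = 145414 + (94671 + 129*(2 + 95/3)/77) = 145414 + (94671 + (129/77)*(101/3)) = 145414 + (94671 + 4343/77) = 145414 + 7294010/77 = 18490888/77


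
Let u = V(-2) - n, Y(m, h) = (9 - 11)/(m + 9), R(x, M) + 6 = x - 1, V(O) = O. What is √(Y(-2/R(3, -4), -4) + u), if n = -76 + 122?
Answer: 2*I*√4351/19 ≈ 6.9434*I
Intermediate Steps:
n = 46
R(x, M) = -7 + x (R(x, M) = -6 + (x - 1) = -6 + (-1 + x) = -7 + x)
Y(m, h) = -2/(9 + m)
u = -48 (u = -2 - 1*46 = -2 - 46 = -48)
√(Y(-2/R(3, -4), -4) + u) = √(-2/(9 - 2/(-7 + 3)) - 48) = √(-2/(9 - 2/(-4)) - 48) = √(-2/(9 - 2*(-¼)) - 48) = √(-2/(9 + ½) - 48) = √(-2/19/2 - 48) = √(-2*2/19 - 48) = √(-4/19 - 48) = √(-916/19) = 2*I*√4351/19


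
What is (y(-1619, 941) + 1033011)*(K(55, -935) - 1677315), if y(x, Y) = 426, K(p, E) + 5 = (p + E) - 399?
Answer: -1734726314763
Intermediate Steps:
K(p, E) = -404 + E + p (K(p, E) = -5 + ((p + E) - 399) = -5 + ((E + p) - 399) = -5 + (-399 + E + p) = -404 + E + p)
(y(-1619, 941) + 1033011)*(K(55, -935) - 1677315) = (426 + 1033011)*((-404 - 935 + 55) - 1677315) = 1033437*(-1284 - 1677315) = 1033437*(-1678599) = -1734726314763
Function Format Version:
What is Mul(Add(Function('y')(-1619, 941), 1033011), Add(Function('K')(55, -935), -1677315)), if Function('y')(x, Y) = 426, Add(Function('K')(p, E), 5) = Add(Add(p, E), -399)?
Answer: -1734726314763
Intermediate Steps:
Function('K')(p, E) = Add(-404, E, p) (Function('K')(p, E) = Add(-5, Add(Add(p, E), -399)) = Add(-5, Add(Add(E, p), -399)) = Add(-5, Add(-399, E, p)) = Add(-404, E, p))
Mul(Add(Function('y')(-1619, 941), 1033011), Add(Function('K')(55, -935), -1677315)) = Mul(Add(426, 1033011), Add(Add(-404, -935, 55), -1677315)) = Mul(1033437, Add(-1284, -1677315)) = Mul(1033437, -1678599) = -1734726314763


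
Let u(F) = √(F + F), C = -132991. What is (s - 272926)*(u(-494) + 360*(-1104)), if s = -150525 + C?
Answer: 221152308480 - 1112884*I*√247 ≈ 2.2115e+11 - 1.749e+7*I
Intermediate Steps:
u(F) = √2*√F (u(F) = √(2*F) = √2*√F)
s = -283516 (s = -150525 - 132991 = -283516)
(s - 272926)*(u(-494) + 360*(-1104)) = (-283516 - 272926)*(√2*√(-494) + 360*(-1104)) = -556442*(√2*(I*√494) - 397440) = -556442*(2*I*√247 - 397440) = -556442*(-397440 + 2*I*√247) = 221152308480 - 1112884*I*√247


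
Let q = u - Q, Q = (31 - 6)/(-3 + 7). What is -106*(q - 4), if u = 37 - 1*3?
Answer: -5035/2 ≈ -2517.5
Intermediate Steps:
Q = 25/4 ≈ 6.2500
u = 34 (u = 37 - 3 = 34)
q = 111/4 (q = 34 - 1*25/4 = 34 - 25/4 = 111/4 ≈ 27.750)
-106*(q - 4) = -106*(111/4 - 4) = -106*95/4 = -5035/2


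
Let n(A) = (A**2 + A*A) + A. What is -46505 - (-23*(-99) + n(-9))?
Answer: -48935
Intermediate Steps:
n(A) = A + 2*A**2 (n(A) = (A**2 + A**2) + A = 2*A**2 + A = A + 2*A**2)
-46505 - (-23*(-99) + n(-9)) = -46505 - (-23*(-99) - 9*(1 + 2*(-9))) = -46505 - (2277 - 9*(1 - 18)) = -46505 - (2277 - 9*(-17)) = -46505 - (2277 + 153) = -46505 - 1*2430 = -46505 - 2430 = -48935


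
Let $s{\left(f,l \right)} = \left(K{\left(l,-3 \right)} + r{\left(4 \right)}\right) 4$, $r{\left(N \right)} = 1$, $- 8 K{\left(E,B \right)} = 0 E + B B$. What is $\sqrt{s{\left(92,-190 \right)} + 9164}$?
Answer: $\frac{\sqrt{36654}}{2} \approx 95.726$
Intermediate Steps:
$K{\left(E,B \right)} = - \frac{B^{2}}{8}$ ($K{\left(E,B \right)} = - \frac{0 E + B B}{8} = - \frac{0 + B^{2}}{8} = - \frac{B^{2}}{8}$)
$s{\left(f,l \right)} = - \frac{1}{2}$ ($s{\left(f,l \right)} = \left(- \frac{\left(-3\right)^{2}}{8} + 1\right) 4 = \left(\left(- \frac{1}{8}\right) 9 + 1\right) 4 = \left(- \frac{9}{8} + 1\right) 4 = \left(- \frac{1}{8}\right) 4 = - \frac{1}{2}$)
$\sqrt{s{\left(92,-190 \right)} + 9164} = \sqrt{- \frac{1}{2} + 9164} = \sqrt{\frac{18327}{2}} = \frac{\sqrt{36654}}{2}$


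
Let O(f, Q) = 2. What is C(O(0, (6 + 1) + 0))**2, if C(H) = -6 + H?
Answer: 16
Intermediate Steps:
C(O(0, (6 + 1) + 0))**2 = (-6 + 2)**2 = (-4)**2 = 16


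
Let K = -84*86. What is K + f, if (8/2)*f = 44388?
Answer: 3873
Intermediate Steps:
f = 11097 (f = (1/4)*44388 = 11097)
K = -7224
K + f = -7224 + 11097 = 3873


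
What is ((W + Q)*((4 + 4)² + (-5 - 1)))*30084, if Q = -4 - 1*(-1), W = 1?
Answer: -3489744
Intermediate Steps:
Q = -3 (Q = -4 + 1 = -3)
((W + Q)*((4 + 4)² + (-5 - 1)))*30084 = ((1 - 3)*((4 + 4)² + (-5 - 1)))*30084 = -2*(8² - 6)*30084 = -2*(64 - 6)*30084 = -2*58*30084 = -116*30084 = -3489744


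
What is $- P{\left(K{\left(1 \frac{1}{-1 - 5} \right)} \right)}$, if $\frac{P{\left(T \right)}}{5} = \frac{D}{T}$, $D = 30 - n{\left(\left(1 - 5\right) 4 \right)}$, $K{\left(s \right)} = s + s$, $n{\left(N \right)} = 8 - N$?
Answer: $90$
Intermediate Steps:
$K{\left(s \right)} = 2 s$
$D = 6$ ($D = 30 - \left(8 - \left(1 - 5\right) 4\right) = 30 - \left(8 - \left(-4\right) 4\right) = 30 - \left(8 - -16\right) = 30 - \left(8 + 16\right) = 30 - 24 = 6$)
$P{\left(T \right)} = \frac{30}{T}$ ($P{\left(T \right)} = 5 \frac{6}{T} = \frac{30}{T}$)
$- P{\left(K{\left(1 \frac{1}{-1 - 5} \right)} \right)} = - \frac{30}{2 \cdot 1 \frac{1}{-1 - 5}} = - \frac{30}{2 \cdot 1 \frac{1}{-6}} = - \frac{30}{2 \cdot 1 \left(- \frac{1}{6}\right)} = - \frac{30}{2 \left(- \frac{1}{6}\right)} = - \frac{30}{- \frac{1}{3}} = - 30 \left(-3\right) = \left(-1\right) \left(-90\right) = 90$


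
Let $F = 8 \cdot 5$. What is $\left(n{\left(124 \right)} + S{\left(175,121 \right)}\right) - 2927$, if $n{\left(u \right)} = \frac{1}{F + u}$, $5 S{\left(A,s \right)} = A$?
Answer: $- \frac{474287}{164} \approx -2892.0$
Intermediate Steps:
$F = 40$
$S{\left(A,s \right)} = \frac{A}{5}$
$n{\left(u \right)} = \frac{1}{40 + u}$
$\left(n{\left(124 \right)} + S{\left(175,121 \right)}\right) - 2927 = \left(\frac{1}{40 + 124} + \frac{1}{5} \cdot 175\right) - 2927 = \left(\frac{1}{164} + 35\right) - 2927 = \frac{5741}{164} - 2927 = - \frac{474287}{164}$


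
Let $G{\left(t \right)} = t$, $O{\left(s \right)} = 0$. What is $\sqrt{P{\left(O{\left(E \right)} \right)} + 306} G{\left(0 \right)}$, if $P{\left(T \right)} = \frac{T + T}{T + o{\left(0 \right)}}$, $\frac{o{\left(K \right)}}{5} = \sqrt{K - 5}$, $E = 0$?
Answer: $0$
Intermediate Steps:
$o{\left(K \right)} = 5 \sqrt{-5 + K}$ ($o{\left(K \right)} = 5 \sqrt{K - 5} = 5 \sqrt{-5 + K}$)
$P{\left(T \right)} = \frac{2 T}{T + 5 i \sqrt{5}}$ ($P{\left(T \right)} = \frac{T + T}{T + 5 \sqrt{-5 + 0}} = \frac{2 T}{T + 5 \sqrt{-5}} = \frac{2 T}{T + 5 i \sqrt{5}}$)
$\sqrt{P{\left(O{\left(E \right)} \right)} + 306} G{\left(0 \right)} = \sqrt{2 \cdot 0 \frac{1}{0 + 5 i \sqrt{5}} + 306} \cdot 0 = \sqrt{2 \cdot 0 \frac{1}{5 i \sqrt{5}} + 306} \cdot 0 = \sqrt{2 \cdot 0 \left(- \frac{i \sqrt{5}}{25}\right) + 306} \cdot 0 = \sqrt{0 + 306} \cdot 0 = \sqrt{306} \cdot 0 = 3 \sqrt{34} \cdot 0 = 0$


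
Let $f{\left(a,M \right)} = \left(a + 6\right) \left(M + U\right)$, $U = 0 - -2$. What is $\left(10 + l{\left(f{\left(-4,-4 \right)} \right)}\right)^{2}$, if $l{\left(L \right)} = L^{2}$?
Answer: $676$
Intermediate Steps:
$U = 2$ ($U = 0 + 2 = 2$)
$f{\left(a,M \right)} = \left(2 + M\right) \left(6 + a\right)$ ($f{\left(a,M \right)} = \left(a + 6\right) \left(M + 2\right) = \left(6 + a\right) \left(2 + M\right) = \left(2 + M\right) \left(6 + a\right)$)
$\left(10 + l{\left(f{\left(-4,-4 \right)} \right)}\right)^{2} = \left(10 + \left(12 + 2 \left(-4\right) + 6 \left(-4\right) - -16\right)^{2}\right)^{2} = \left(10 + \left(12 - 8 - 24 + 16\right)^{2}\right)^{2} = \left(10 + \left(-4\right)^{2}\right)^{2} = \left(10 + 16\right)^{2} = 26^{2} = 676$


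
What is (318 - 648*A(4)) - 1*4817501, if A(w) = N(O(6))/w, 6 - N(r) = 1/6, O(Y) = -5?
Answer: -4818128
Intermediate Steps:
N(r) = 35/6 (N(r) = 6 - 1/6 = 6 - 1*⅙ = 6 - ⅙ = 35/6)
A(w) = 35/(6*w)
(318 - 648*A(4)) - 1*4817501 = (318 - 3780/4) - 1*4817501 = (318 - 3780/4) - 4817501 = (318 - 648*35/24) - 4817501 = (318 - 945) - 4817501 = -627 - 4817501 = -4818128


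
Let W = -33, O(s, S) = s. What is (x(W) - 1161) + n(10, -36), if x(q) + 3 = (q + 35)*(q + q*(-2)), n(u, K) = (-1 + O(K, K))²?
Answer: 271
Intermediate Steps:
n(u, K) = (-1 + K)²
x(q) = -3 - q*(35 + q) (x(q) = -3 + (q + 35)*(q + q*(-2)) = -3 + (35 + q)*(q - 2*q) = -3 + (35 + q)*(-q) = -3 - q*(35 + q))
(x(W) - 1161) + n(10, -36) = ((-3 - 1*(-33)² - 35*(-33)) - 1161) + (-1 - 36)² = ((-3 - 1*1089 + 1155) - 1161) + (-37)² = ((-3 - 1089 + 1155) - 1161) + 1369 = (63 - 1161) + 1369 = -1098 + 1369 = 271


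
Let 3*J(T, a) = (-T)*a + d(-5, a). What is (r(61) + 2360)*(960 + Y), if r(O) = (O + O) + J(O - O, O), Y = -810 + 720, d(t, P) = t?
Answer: 2157890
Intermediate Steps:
J(T, a) = -5/3 - T*a/3 (J(T, a) = ((-T)*a - 5)/3 = (-T*a - 5)/3 = (-5 - T*a)/3 = -5/3 - T*a/3)
Y = -90
r(O) = -5/3 + 2*O (r(O) = (O + O) + (-5/3 - (O - O)*O/3) = 2*O + (-5/3 - 1/3*0*O) = 2*O + (-5/3 + 0) = 2*O - 5/3 = -5/3 + 2*O)
(r(61) + 2360)*(960 + Y) = ((-5/3 + 2*61) + 2360)*(960 - 90) = ((-5/3 + 122) + 2360)*870 = (361/3 + 2360)*870 = (7441/3)*870 = 2157890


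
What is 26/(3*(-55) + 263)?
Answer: 13/49 ≈ 0.26531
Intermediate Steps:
26/(3*(-55) + 263) = 26/(-165 + 263) = 26/98 = 26*(1/98) = 13/49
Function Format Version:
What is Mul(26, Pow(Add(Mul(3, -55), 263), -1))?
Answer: Rational(13, 49) ≈ 0.26531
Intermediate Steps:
Mul(26, Pow(Add(Mul(3, -55), 263), -1)) = Mul(26, Pow(Add(-165, 263), -1)) = Mul(26, Pow(98, -1)) = Mul(26, Rational(1, 98)) = Rational(13, 49)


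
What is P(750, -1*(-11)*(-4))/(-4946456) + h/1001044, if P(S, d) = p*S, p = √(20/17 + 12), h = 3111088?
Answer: 777772/250261 - 375*√238/10511219 ≈ 3.1073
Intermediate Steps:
p = 4*√238/17 (p = √(20*(1/17) + 12) = √(20/17 + 12) = √(224/17) = 4*√238/17 ≈ 3.6299)
P(S, d) = 4*S*√238/17 (P(S, d) = (4*√238/17)*S = 4*S*√238/17)
P(750, -1*(-11)*(-4))/(-4946456) + h/1001044 = ((4/17)*750*√238)/(-4946456) + 3111088/1001044 = (3000*√238/17)*(-1/4946456) + 3111088*(1/1001044) = -375*√238/10511219 + 777772/250261 = 777772/250261 - 375*√238/10511219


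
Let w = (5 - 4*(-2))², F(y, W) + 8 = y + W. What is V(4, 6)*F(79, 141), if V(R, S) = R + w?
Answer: 36676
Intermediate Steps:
F(y, W) = -8 + W + y (F(y, W) = -8 + (y + W) = -8 + (W + y) = -8 + W + y)
w = 169 (w = (5 + 8)² = 13² = 169)
V(R, S) = 169 + R (V(R, S) = R + 169 = 169 + R)
V(4, 6)*F(79, 141) = (169 + 4)*(-8 + 141 + 79) = 173*212 = 36676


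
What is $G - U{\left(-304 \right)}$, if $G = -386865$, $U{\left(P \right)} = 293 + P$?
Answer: $-386854$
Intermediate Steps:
$G - U{\left(-304 \right)} = -386865 - \left(293 - 304\right) = -386865 - -11 = -386865 + 11 = -386854$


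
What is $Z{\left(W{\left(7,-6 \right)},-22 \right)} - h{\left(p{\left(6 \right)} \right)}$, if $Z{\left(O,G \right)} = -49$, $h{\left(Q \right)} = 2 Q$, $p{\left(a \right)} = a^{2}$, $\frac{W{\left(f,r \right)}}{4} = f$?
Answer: $-121$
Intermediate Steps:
$W{\left(f,r \right)} = 4 f$
$Z{\left(W{\left(7,-6 \right)},-22 \right)} - h{\left(p{\left(6 \right)} \right)} = -49 - 2 \cdot 6^{2} = -49 - 2 \cdot 36 = -49 - 72 = -121$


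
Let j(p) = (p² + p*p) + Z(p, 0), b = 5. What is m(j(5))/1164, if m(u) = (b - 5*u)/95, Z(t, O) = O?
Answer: -49/22116 ≈ -0.0022156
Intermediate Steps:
j(p) = 2*p² (j(p) = (p² + p*p) + 0 = (p² + p²) + 0 = 2*p² + 0 = 2*p²)
m(u) = 1/19 - u/19 (m(u) = (5 - 5*u)/95 = (5 - 5*u)*(1/95) = 1/19 - u/19)
m(j(5))/1164 = (1/19 - 2*5²/19)/1164 = (1/19 - 2*25/19)*(1/1164) = (1/19 - 1/19*50)*(1/1164) = (1/19 - 50/19)*(1/1164) = -49/19*1/1164 = -49/22116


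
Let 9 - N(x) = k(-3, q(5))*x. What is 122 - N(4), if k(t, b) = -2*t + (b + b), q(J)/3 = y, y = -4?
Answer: 41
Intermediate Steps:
q(J) = -12 (q(J) = 3*(-4) = -12)
k(t, b) = -2*t + 2*b
N(x) = 9 + 18*x (N(x) = 9 - (-2*(-3) + 2*(-12))*x = 9 - (6 - 24)*x = 9 - (-18)*x = 9 + 18*x)
122 - N(4) = 122 - (9 + 18*4) = 122 - (9 + 72) = 122 - 1*81 = 122 - 81 = 41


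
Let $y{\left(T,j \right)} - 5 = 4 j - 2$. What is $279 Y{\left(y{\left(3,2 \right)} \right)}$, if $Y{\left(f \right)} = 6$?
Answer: $1674$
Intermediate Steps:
$y{\left(T,j \right)} = 3 + 4 j$ ($y{\left(T,j \right)} = 5 + \left(4 j - 2\right) = 5 + \left(-2 + 4 j\right) = 3 + 4 j$)
$279 Y{\left(y{\left(3,2 \right)} \right)} = 279 \cdot 6 = 1674$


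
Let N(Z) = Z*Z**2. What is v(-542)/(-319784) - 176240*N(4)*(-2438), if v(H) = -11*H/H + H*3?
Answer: 8793765696390757/319784 ≈ 2.7499e+10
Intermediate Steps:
N(Z) = Z**3
v(H) = -11 + 3*H (v(H) = -11*1 + 3*H = -11 + 3*H)
v(-542)/(-319784) - 176240*N(4)*(-2438) = (-11 + 3*(-542))/(-319784) - 176240*4**3*(-2438) = (-11 - 1626)*(-1/319784) - 176240*64*(-2438) = -1637*(-1/319784) - 176240/(1/(-156032)) = 1637/319784 - 176240/(-1/156032) = 1637/319784 - 176240*(-156032) = 1637/319784 + 27499079680 = 8793765696390757/319784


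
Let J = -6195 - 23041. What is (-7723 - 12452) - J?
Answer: 9061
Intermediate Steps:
J = -29236
(-7723 - 12452) - J = (-7723 - 12452) - 1*(-29236) = -20175 + 29236 = 9061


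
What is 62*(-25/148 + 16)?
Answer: 72633/74 ≈ 981.53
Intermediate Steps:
62*(-25/148 + 16) = 62*(2343/148) = 72633/74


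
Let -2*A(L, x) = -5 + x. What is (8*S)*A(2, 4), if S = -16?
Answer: -64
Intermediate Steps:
A(L, x) = 5/2 - x/2 (A(L, x) = -(-5 + x)/2 = 5/2 - x/2)
(8*S)*A(2, 4) = (8*(-16))*(5/2 - ½*4) = -128*(5/2 - 2) = -128*½ = -64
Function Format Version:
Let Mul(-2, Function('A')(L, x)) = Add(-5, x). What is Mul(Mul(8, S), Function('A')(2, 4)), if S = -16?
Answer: -64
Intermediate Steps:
Function('A')(L, x) = Add(Rational(5, 2), Mul(Rational(-1, 2), x)) (Function('A')(L, x) = Mul(Rational(-1, 2), Add(-5, x)) = Add(Rational(5, 2), Mul(Rational(-1, 2), x)))
Mul(Mul(8, S), Function('A')(2, 4)) = Mul(Mul(8, -16), Add(Rational(5, 2), Mul(Rational(-1, 2), 4))) = Mul(-128, Add(Rational(5, 2), -2)) = Mul(-128, Rational(1, 2)) = -64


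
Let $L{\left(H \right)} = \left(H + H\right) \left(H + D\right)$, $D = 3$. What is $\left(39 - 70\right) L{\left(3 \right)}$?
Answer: $-1116$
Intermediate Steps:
$L{\left(H \right)} = 2 H \left(3 + H\right)$ ($L{\left(H \right)} = \left(H + H\right) \left(H + 3\right) = 2 H \left(3 + H\right)$)
$\left(39 - 70\right) L{\left(3 \right)} = \left(39 - 70\right) 2 \cdot 3 \left(3 + 3\right) = - 31 \cdot 2 \cdot 3 \cdot 6 = \left(-31\right) 36 = -1116$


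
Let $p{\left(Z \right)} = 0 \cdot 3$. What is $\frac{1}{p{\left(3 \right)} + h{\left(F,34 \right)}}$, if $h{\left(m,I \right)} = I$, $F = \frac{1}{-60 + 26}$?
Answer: $\frac{1}{34} \approx 0.029412$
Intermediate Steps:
$p{\left(Z \right)} = 0$
$F = - \frac{1}{34}$ ($F = \frac{1}{-34} = - \frac{1}{34} \approx -0.029412$)
$\frac{1}{p{\left(3 \right)} + h{\left(F,34 \right)}} = \frac{1}{0 + 34} = \frac{1}{34}$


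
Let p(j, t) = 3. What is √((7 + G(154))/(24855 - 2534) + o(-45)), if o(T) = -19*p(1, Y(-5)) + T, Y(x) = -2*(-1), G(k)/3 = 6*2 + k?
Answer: I*√4980677/221 ≈ 10.098*I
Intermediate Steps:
G(k) = 36 + 3*k (G(k) = 3*(6*2 + k) = 3*(12 + k) = 36 + 3*k)
Y(x) = 2
o(T) = -57 + T (o(T) = -19*3 + T = -57 + T)
√((7 + G(154))/(24855 - 2534) + o(-45)) = √((7 + (36 + 3*154))/(24855 - 2534) + (-57 - 45)) = √((7 + (36 + 462))/22321 - 102) = √((7 + 498)*(1/22321) - 102) = √(505*(1/22321) - 102) = √(5/221 - 102) = √(-22537/221) = I*√4980677/221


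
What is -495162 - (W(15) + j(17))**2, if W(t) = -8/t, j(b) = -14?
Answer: -111458974/225 ≈ -4.9537e+5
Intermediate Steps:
-495162 - (W(15) + j(17))**2 = -495162 - (-8/15 - 14)**2 = -495162 - (-218/15)**2 = -495162 - 1*47524/225 = -495162 - 47524/225 = -111458974/225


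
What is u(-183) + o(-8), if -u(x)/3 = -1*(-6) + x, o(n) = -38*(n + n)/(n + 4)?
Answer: 379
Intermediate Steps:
o(n) = -76*n/(4 + n) (o(n) = -38*2*n/(4 + n) = -76*n/(4 + n))
u(x) = -18 - 3*x (u(x) = -3*(-1*(-6) + x) = -3*(6 + x) = -18 - 3*x)
u(-183) + o(-8) = (-18 - 3*(-183)) - 76*(-8)/(4 - 8) = (-18 + 549) - 76*(-8)/(-4) = 531 - 76*(-8)*(-1/4) = 531 - 152 = 379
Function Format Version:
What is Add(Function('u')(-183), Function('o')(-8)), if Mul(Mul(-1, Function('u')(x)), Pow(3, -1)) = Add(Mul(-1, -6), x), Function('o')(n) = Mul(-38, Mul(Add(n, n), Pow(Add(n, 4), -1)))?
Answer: 379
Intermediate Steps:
Function('o')(n) = Mul(-76, n, Pow(Add(4, n), -1)) (Function('o')(n) = Mul(-38, Mul(Mul(2, n), Pow(Add(4, n), -1))) = Mul(-38, Mul(2, n, Pow(Add(4, n), -1))) = Mul(-76, n, Pow(Add(4, n), -1)))
Function('u')(x) = Add(-18, Mul(-3, x)) (Function('u')(x) = Mul(-3, Add(Mul(-1, -6), x)) = Mul(-3, Add(6, x)) = Add(-18, Mul(-3, x)))
Add(Function('u')(-183), Function('o')(-8)) = Add(Add(-18, Mul(-3, -183)), Mul(-76, -8, Pow(Add(4, -8), -1))) = Add(Add(-18, 549), Mul(-76, -8, Pow(-4, -1))) = Add(531, Mul(-76, -8, Rational(-1, 4))) = Add(531, -152) = 379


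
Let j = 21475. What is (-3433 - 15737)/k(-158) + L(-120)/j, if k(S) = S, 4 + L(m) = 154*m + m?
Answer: 204368159/1696525 ≈ 120.46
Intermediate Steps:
L(m) = -4 + 155*m (L(m) = -4 + (154*m + m) = -4 + 155*m)
(-3433 - 15737)/k(-158) + L(-120)/j = (-3433 - 15737)/(-158) + (-4 + 155*(-120))/21475 = -19170*(-1/158) + (-4 - 18600)*(1/21475) = 9585/79 - 18604*1/21475 = 9585/79 - 18604/21475 = 204368159/1696525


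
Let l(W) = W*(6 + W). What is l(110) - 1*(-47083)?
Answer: 59843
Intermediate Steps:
l(110) - 1*(-47083) = 110*(6 + 110) - 1*(-47083) = 110*116 + 47083 = 12760 + 47083 = 59843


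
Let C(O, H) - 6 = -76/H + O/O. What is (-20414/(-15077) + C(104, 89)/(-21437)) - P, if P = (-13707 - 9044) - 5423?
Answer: 810472579468997/28765302761 ≈ 28175.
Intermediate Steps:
C(O, H) = 7 - 76/H (C(O, H) = 6 + (-76/H + O/O) = 6 + (-76/H + 1) = 6 + (1 - 76/H) = 7 - 76/H)
P = -28174 (P = -22751 - 5423 = -28174)
(-20414/(-15077) + C(104, 89)/(-21437)) - P = (-20414/(-15077) + (7 - 76/89)/(-21437)) - 1*(-28174) = (-20414*(-1/15077) + (7 - 76*1/89)*(-1/21437)) + 28174 = (20414/15077 + (7 - 76/89)*(-1/21437)) + 28174 = (20414/15077 + (547/89)*(-1/21437)) + 28174 = (20414/15077 - 547/1907893) + 28174 = 38939480583/28765302761 + 28174 = 810472579468997/28765302761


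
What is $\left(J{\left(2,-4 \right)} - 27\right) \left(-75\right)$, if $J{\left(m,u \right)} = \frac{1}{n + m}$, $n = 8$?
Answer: $\frac{4035}{2} \approx 2017.5$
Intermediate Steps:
$J{\left(m,u \right)} = \frac{1}{8 + m}$
$\left(J{\left(2,-4 \right)} - 27\right) \left(-75\right) = \left(\frac{1}{8 + 2} - 27\right) \left(-75\right) = \left(\frac{1}{10} - 27\right) \left(-75\right) = \left(- \frac{269}{10}\right) \left(-75\right) = \frac{4035}{2}$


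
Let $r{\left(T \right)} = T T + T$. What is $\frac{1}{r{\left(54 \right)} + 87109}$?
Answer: $\frac{1}{90079} \approx 1.1101 \cdot 10^{-5}$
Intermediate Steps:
$r{\left(T \right)} = T + T^{2}$ ($r{\left(T \right)} = T^{2} + T = T + T^{2}$)
$\frac{1}{r{\left(54 \right)} + 87109} = \frac{1}{54 \left(1 + 54\right) + 87109} = \frac{1}{54 \cdot 55 + 87109} = \frac{1}{2970 + 87109} = \frac{1}{90079}$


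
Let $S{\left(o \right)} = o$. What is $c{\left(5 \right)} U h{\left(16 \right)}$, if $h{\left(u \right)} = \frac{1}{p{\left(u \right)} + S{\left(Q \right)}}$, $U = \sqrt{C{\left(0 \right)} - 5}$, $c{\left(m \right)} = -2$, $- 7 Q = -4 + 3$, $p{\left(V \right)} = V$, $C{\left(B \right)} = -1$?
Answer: $- \frac{14 i \sqrt{6}}{113} \approx - 0.30348 i$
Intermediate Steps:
$Q = \frac{1}{7}$ ($Q = - \frac{-4 + 3}{7} = \left(- \frac{1}{7}\right) \left(-1\right) = \frac{1}{7} \approx 0.14286$)
$U = i \sqrt{6}$ ($U = \sqrt{-1 - 5} = \sqrt{-6} = i \sqrt{6} \approx 2.4495 i$)
$h{\left(u \right)} = \frac{1}{\frac{1}{7} + u}$ ($h{\left(u \right)} = \frac{1}{u + \frac{1}{7}} = \frac{1}{\frac{1}{7} + u}$)
$c{\left(5 \right)} U h{\left(16 \right)} = - 2 i \sqrt{6} \frac{7}{1 + 7 \cdot 16} = - 2 i \sqrt{6} \frac{7}{1 + 112} = - 2 i \sqrt{6} \cdot \frac{7}{113} = - \frac{14 i \sqrt{6}}{113}$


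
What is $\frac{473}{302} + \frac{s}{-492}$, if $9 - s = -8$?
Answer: $\frac{113791}{74292} \approx 1.5317$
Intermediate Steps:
$s = 17$ ($s = 9 - -8 = 9 + 8 = 17$)
$\frac{473}{302} + \frac{s}{-492} = \frac{473}{302} + \frac{17}{-492} = 473 \cdot \frac{1}{302} + 17 \left(- \frac{1}{492}\right) = \frac{473}{302} - \frac{17}{492} = \frac{113791}{74292}$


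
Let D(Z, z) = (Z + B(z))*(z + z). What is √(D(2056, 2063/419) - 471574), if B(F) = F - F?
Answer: 5*I*√3169424102/419 ≈ 671.81*I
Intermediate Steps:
B(F) = 0
D(Z, z) = 2*Z*z (D(Z, z) = (Z + 0)*(z + z) = Z*(2*z) = 2*Z*z)
√(D(2056, 2063/419) - 471574) = √(2*2056*(2063/419) - 471574) = √(8483056/419 - 471574) = √(-189106450/419) = 5*I*√3169424102/419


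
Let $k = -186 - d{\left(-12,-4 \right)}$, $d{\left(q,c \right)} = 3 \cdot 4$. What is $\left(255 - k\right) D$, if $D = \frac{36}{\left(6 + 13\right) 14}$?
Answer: $\frac{8154}{133} \approx 61.308$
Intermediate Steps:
$d{\left(q,c \right)} = 12$
$k = -198$ ($k = -186 - 12 = -198$)
$D = \frac{18}{133}$ ($D = \frac{36}{19 \cdot 14} = \frac{36}{266} = 36 \cdot \frac{1}{266} = \frac{18}{133} \approx 0.13534$)
$\left(255 - k\right) D = \left(255 - -198\right) \frac{18}{133} = \left(255 + 198\right) \frac{18}{133} = 453 \cdot \frac{18}{133} = \frac{8154}{133}$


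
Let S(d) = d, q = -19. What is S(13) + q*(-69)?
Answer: 1324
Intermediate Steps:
S(13) + q*(-69) = 13 - 19*(-69) = 13 + 1311 = 1324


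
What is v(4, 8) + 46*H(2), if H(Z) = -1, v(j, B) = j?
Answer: -42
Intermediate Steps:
v(4, 8) + 46*H(2) = 4 + 46*(-1) = 4 - 46 = -42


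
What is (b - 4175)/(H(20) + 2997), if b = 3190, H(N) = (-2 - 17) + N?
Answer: -985/2998 ≈ -0.32855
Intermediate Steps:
H(N) = -19 + N
(b - 4175)/(H(20) + 2997) = (3190 - 4175)/((-19 + 20) + 2997) = -985/(1 + 2997) = -985/2998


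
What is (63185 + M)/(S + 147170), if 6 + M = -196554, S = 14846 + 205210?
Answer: -133375/367226 ≈ -0.36320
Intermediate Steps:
S = 220056
M = -196560 (M = -6 - 196554 = -196560)
(63185 + M)/(S + 147170) = (63185 - 196560)/(220056 + 147170) = -133375/367226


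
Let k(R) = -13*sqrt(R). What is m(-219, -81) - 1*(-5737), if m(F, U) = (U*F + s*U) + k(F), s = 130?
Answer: 12946 - 13*I*sqrt(219) ≈ 12946.0 - 192.38*I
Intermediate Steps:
m(F, U) = -13*sqrt(F) + 130*U + F*U (m(F, U) = (U*F + 130*U) - 13*sqrt(F) = (F*U + 130*U) - 13*sqrt(F) = (130*U + F*U) - 13*sqrt(F) = -13*sqrt(F) + 130*U + F*U)
m(-219, -81) - 1*(-5737) = (-13*I*sqrt(219) + 130*(-81) - 219*(-81)) - 1*(-5737) = (-13*I*sqrt(219) - 10530 + 17739) + 5737 = (7209 - 13*I*sqrt(219)) + 5737 = 12946 - 13*I*sqrt(219)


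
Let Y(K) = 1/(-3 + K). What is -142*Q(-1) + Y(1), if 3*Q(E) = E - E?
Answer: -½ ≈ -0.50000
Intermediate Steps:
Q(E) = 0 (Q(E) = (E - E)/3 = (⅓)*0 = 0)
-142*Q(-1) + Y(1) = -142*0 + 1/(-3 + 1) = 0 + 1/(-2) = 0 - ½ = -½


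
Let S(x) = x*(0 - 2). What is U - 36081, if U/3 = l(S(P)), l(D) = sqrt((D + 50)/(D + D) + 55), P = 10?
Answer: -36081 + 3*sqrt(217)/2 ≈ -36059.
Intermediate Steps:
S(x) = -2*x (S(x) = x*(-2) = -2*x)
l(D) = sqrt(55 + (50 + D)/(2*D)) (l(D) = sqrt((50 + D)/((2*D)) + 55) = sqrt((50 + D)*(1/(2*D)) + 55) = sqrt((50 + D)/(2*D) + 55) = sqrt(55 + (50 + D)/(2*D)))
U = 3*sqrt(217)/2 (U = 3*(sqrt(222 + 100/((-2*10)))/2) = 3*(sqrt(222 + 100/(-20))/2) = 3*(sqrt(222 + 100*(-1/20))/2) = 3*(sqrt(222 - 5)/2) = 3*(sqrt(217)/2) = 3*sqrt(217)/2 ≈ 22.096)
U - 36081 = 3*sqrt(217)/2 - 36081 = -36081 + 3*sqrt(217)/2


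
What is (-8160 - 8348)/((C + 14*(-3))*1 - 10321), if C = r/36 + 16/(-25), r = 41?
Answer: 14857200/9326251 ≈ 1.5931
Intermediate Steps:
C = 449/900 (C = 41/36 + 16/(-25) = 41*(1/36) + 16*(-1/25) = 41/36 - 16/25 = 449/900 ≈ 0.49889)
(-8160 - 8348)/((C + 14*(-3))*1 - 10321) = (-8160 - 8348)/((449/900 + 14*(-3))*1 - 10321) = -16508/((449/900 - 42)*1 - 10321) = -16508/(-37351/900*1 - 10321) = -16508/(-37351/900 - 10321) = -16508/(-9326251/900) = -16508*(-900/9326251) = 14857200/9326251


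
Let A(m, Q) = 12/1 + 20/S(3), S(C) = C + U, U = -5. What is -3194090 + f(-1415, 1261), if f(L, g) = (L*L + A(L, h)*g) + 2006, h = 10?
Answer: -1187337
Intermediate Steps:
S(C) = -5 + C (S(C) = C - 5 = -5 + C)
A(m, Q) = 2 (A(m, Q) = 12/1 + 20/(-5 + 3) = 12*1 + 20/(-2) = 12 + 20*(-½) = 12 - 10 = 2)
f(L, g) = 2006 + L² + 2*g (f(L, g) = (L*L + 2*g) + 2006 = (L² + 2*g) + 2006 = 2006 + L² + 2*g)
-3194090 + f(-1415, 1261) = -3194090 + (2006 + (-1415)² + 2*1261) = -3194090 + (2006 + 2002225 + 2522) = -3194090 + 2006753 = -1187337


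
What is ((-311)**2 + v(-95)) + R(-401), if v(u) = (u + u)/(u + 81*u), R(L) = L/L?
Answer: 3965603/41 ≈ 96722.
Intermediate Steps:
R(L) = 1
v(u) = 1/41 (v(u) = (2*u)/((82*u)) = (2*u)*(1/(82*u)) = 1/41)
((-311)**2 + v(-95)) + R(-401) = ((-311)**2 + 1/41) + 1 = (96721 + 1/41) + 1 = 3965562/41 + 1 = 3965603/41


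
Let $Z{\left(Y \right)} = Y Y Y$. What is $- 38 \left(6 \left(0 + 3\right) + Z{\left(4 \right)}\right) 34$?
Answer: $-105944$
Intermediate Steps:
$Z{\left(Y \right)} = Y^{3}$ ($Z{\left(Y \right)} = Y^{2} Y = Y^{3}$)
$- 38 \left(6 \left(0 + 3\right) + Z{\left(4 \right)}\right) 34 = - 38 \left(6 \left(0 + 3\right) + 4^{3}\right) 34 = - 38 \left(6 \cdot 3 + 64\right) 34 = - 38 \left(18 + 64\right) 34 = \left(-38\right) 82 \cdot 34 = \left(-3116\right) 34 = -105944$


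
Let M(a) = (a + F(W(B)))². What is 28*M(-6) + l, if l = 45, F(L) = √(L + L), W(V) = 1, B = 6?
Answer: 1109 - 336*√2 ≈ 633.82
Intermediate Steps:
F(L) = √2*√L (F(L) = √(2*L) = √2*√L)
M(a) = (a + √2)² (M(a) = (a + √2*√1)² = (a + √2*1)² = (a + √2)²)
28*M(-6) + l = 28*(-6 + √2)² + 45 = 45 + 28*(-6 + √2)²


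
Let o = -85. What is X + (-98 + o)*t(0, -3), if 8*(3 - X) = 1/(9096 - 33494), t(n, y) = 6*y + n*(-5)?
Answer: 643521649/195184 ≈ 3297.0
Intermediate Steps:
t(n, y) = -5*n + 6*y (t(n, y) = 6*y - 5*n = -5*n + 6*y)
X = 585553/195184 (X = 3 - 1/(8*(9096 - 33494)) = 3 - 1/8/(-24398) = 3 - 1/8*(-1/24398) = 3 + 1/195184 = 585553/195184 ≈ 3.0000)
X + (-98 + o)*t(0, -3) = 585553/195184 + (-98 - 85)*(-5*0 + 6*(-3)) = 585553/195184 - 183*(0 - 18) = 585553/195184 - 183*(-18) = 585553/195184 + 3294 = 643521649/195184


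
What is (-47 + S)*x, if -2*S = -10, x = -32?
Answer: 1344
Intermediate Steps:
S = 5 (S = -½*(-10) = 5)
(-47 + S)*x = (-47 + 5)*(-32) = -42*(-32) = 1344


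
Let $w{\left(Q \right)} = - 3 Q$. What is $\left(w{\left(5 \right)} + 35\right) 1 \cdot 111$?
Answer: $2220$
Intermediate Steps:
$\left(w{\left(5 \right)} + 35\right) 1 \cdot 111 = \left(\left(-3\right) 5 + 35\right) 1 \cdot 111 = \left(-15 + 35\right) 111 = 20 \cdot 111 = 2220$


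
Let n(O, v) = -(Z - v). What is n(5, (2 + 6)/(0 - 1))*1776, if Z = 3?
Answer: -19536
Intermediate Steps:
n(O, v) = -3 + v (n(O, v) = -(3 - v) = -3 + v)
n(5, (2 + 6)/(0 - 1))*1776 = (-3 + (2 + 6)/(0 - 1))*1776 = (-3 + 8/(-1))*1776 = (-3 + 8*(-1))*1776 = (-3 - 8)*1776 = -11*1776 = -19536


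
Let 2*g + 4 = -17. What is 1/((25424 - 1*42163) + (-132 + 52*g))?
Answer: -1/17417 ≈ -5.7415e-5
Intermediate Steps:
g = -21/2 (g = -2 + (½)*(-17) = -2 - 17/2 = -21/2 ≈ -10.500)
1/((25424 - 1*42163) + (-132 + 52*g)) = 1/((25424 - 1*42163) + (-132 + 52*(-21/2))) = 1/((25424 - 42163) + (-132 - 546)) = 1/(-16739 - 678) = 1/(-17417) = -1/17417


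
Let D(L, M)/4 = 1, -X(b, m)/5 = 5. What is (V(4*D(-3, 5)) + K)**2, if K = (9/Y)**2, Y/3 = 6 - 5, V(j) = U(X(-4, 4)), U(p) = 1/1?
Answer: 100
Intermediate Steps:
X(b, m) = -25 (X(b, m) = -5*5 = -25)
D(L, M) = 4 (D(L, M) = 4*1 = 4)
U(p) = 1
V(j) = 1
Y = 3 (Y = 3*(6 - 5) = 3*1 = 3)
K = 9 (K = (9/3)**2 = (9*(1/3))**2 = 3**2 = 9)
(V(4*D(-3, 5)) + K)**2 = (1 + 9)**2 = 10**2 = 100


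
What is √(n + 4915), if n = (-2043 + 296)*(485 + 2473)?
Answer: I*√5162711 ≈ 2272.2*I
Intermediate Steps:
n = -5167626 (n = -1747*2958 = -5167626)
√(n + 4915) = √(-5167626 + 4915) = √(-5162711) = I*√5162711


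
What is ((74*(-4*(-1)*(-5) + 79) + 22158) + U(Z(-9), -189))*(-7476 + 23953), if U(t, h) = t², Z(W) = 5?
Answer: 437447873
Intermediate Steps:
((74*(-4*(-1)*(-5) + 79) + 22158) + U(Z(-9), -189))*(-7476 + 23953) = ((74*(-4*(-1)*(-5) + 79) + 22158) + 5²)*(-7476 + 23953) = ((74*(4*(-5) + 79) + 22158) + 25)*16477 = ((74*(-20 + 79) + 22158) + 25)*16477 = ((74*59 + 22158) + 25)*16477 = ((4366 + 22158) + 25)*16477 = (26524 + 25)*16477 = 26549*16477 = 437447873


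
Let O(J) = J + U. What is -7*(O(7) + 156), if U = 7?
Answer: -1190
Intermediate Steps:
O(J) = 7 + J (O(J) = J + 7 = 7 + J)
-7*(O(7) + 156) = -7*((7 + 7) + 156) = -7*(14 + 156) = -7*170 = -1190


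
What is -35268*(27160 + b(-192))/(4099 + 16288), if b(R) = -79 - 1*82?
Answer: -1728132/37 ≈ -46706.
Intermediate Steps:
b(R) = -161 (b(R) = -79 - 82 = -161)
-35268*(27160 + b(-192))/(4099 + 16288) = -35268*(27160 - 161)/(4099 + 16288) = -35268/(20387/26999) = -35268/(20387*(1/26999)) = -35268/37/49 = -35268*49/37 = -1728132/37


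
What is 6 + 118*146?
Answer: 17234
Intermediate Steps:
6 + 118*146 = 6 + 17228 = 17234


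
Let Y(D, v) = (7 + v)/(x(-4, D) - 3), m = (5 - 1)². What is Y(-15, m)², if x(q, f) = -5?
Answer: 529/64 ≈ 8.2656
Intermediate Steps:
m = 16 (m = 4² = 16)
Y(D, v) = -7/8 - v/8 (Y(D, v) = (7 + v)/(-5 - 3) = (7 + v)/(-8) = (7 + v)*(-⅛) = -7/8 - v/8)
Y(-15, m)² = (-7/8 - ⅛*16)² = (-7/8 - 2)² = (-23/8)² = 529/64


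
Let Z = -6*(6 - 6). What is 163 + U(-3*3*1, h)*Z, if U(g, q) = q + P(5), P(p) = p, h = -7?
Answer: 163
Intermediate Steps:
U(g, q) = 5 + q (U(g, q) = q + 5 = 5 + q)
Z = 0 (Z = -6*0 = 0)
163 + U(-3*3*1, h)*Z = 163 + (5 - 7)*0 = 163 - 2*0 = 163 + 0 = 163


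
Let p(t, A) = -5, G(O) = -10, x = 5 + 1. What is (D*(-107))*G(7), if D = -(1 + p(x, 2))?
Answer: 4280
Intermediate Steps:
x = 6
D = 4 (D = -(1 - 5) = -1*(-4) = 4)
(D*(-107))*G(7) = (4*(-107))*(-10) = -428*(-10) = 4280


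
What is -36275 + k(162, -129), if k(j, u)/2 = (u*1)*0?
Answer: -36275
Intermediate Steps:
k(j, u) = 0 (k(j, u) = 2*((u*1)*0) = 2*(u*0) = 2*0 = 0)
-36275 + k(162, -129) = -36275 + 0 = -36275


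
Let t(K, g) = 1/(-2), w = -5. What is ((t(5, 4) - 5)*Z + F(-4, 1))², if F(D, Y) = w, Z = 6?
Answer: 1444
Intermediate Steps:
F(D, Y) = -5
t(K, g) = -½
((t(5, 4) - 5)*Z + F(-4, 1))² = ((-½ - 5)*6 - 5)² = (-11/2*6 - 5)² = (-33 - 5)² = (-38)² = 1444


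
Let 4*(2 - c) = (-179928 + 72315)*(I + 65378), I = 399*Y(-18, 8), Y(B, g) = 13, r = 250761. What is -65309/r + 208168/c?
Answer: -495728893089685/1904206652589633 ≈ -0.26033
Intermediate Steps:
I = 5187 (I = 399*13 = 5187)
c = 7593711353/4 (c = 2 - (-179928 + 72315)*(5187 + 65378)/4 = 2 - (-107613)*70565/4 = 2 - 1/4*(-7593711345) = 2 + 7593711345/4 = 7593711353/4 ≈ 1.8984e+9)
-65309/r + 208168/c = -65309/250761 + 208168/(7593711353/4) = -65309*1/250761 + 208168*(4/7593711353) = -65309/250761 + 832672/7593711353 = -495728893089685/1904206652589633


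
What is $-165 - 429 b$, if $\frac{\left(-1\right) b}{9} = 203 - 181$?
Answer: $84777$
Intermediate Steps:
$b = -198$ ($b = - 9 \left(203 - 181\right) = \left(-9\right) 22 = -198$)
$-165 - 429 b = -165 - -84942 = -165 + 84942 = 84777$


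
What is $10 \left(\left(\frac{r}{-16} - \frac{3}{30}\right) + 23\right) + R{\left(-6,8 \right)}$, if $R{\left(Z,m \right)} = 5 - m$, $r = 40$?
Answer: $201$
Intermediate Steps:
$10 \left(\left(\frac{r}{-16} - \frac{3}{30}\right) + 23\right) + R{\left(-6,8 \right)} = 10 \left(\left(\frac{40}{-16} - \frac{3}{30}\right) + 23\right) + \left(5 - 8\right) = 10 \left(\left(40 \left(- \frac{1}{16}\right) - \frac{1}{10}\right) + 23\right) + \left(5 - 8\right) = 10 \left(\left(- \frac{5}{2} - \frac{1}{10}\right) + 23\right) - 3 = 10 \left(- \frac{13}{5} + 23\right) - 3 = 10 \cdot \frac{102}{5} - 3 = 204 - 3 = 201$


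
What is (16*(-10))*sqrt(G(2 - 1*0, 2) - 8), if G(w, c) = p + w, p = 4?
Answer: -160*I*sqrt(2) ≈ -226.27*I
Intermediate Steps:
G(w, c) = 4 + w
(16*(-10))*sqrt(G(2 - 1*0, 2) - 8) = (16*(-10))*sqrt((4 + (2 - 1*0)) - 8) = -160*sqrt((4 + (2 + 0)) - 8) = -160*sqrt((4 + 2) - 8) = -160*sqrt(6 - 8) = -160*I*sqrt(2)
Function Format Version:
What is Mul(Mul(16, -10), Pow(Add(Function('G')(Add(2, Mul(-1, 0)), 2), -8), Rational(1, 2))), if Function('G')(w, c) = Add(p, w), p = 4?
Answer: Mul(-160, I, Pow(2, Rational(1, 2))) ≈ Mul(-226.27, I)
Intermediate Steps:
Function('G')(w, c) = Add(4, w)
Mul(Mul(16, -10), Pow(Add(Function('G')(Add(2, Mul(-1, 0)), 2), -8), Rational(1, 2))) = Mul(Mul(16, -10), Pow(Add(Add(4, Add(2, Mul(-1, 0))), -8), Rational(1, 2))) = Mul(-160, Pow(Add(Add(4, Add(2, 0)), -8), Rational(1, 2))) = Mul(-160, Pow(Add(Add(4, 2), -8), Rational(1, 2))) = Mul(-160, Pow(Add(6, -8), Rational(1, 2))) = Mul(-160, Pow(-2, Rational(1, 2))) = Mul(-160, Mul(I, Pow(2, Rational(1, 2)))) = Mul(-160, I, Pow(2, Rational(1, 2)))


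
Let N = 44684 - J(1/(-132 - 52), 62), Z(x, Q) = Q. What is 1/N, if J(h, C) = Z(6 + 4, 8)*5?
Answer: 1/44644 ≈ 2.2399e-5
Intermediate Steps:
J(h, C) = 40 (J(h, C) = 8*5 = 40)
N = 44644 (N = 44684 - 1*40 = 44684 - 40 = 44644)
1/N = 1/44644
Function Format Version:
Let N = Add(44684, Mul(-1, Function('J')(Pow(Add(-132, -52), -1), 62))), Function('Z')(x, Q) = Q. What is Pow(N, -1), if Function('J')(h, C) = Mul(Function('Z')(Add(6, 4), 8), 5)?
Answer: Rational(1, 44644) ≈ 2.2399e-5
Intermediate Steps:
Function('J')(h, C) = 40 (Function('J')(h, C) = Mul(8, 5) = 40)
N = 44644 (N = Add(44684, Mul(-1, 40)) = Add(44684, -40) = 44644)
Pow(N, -1) = Pow(44644, -1) = Rational(1, 44644)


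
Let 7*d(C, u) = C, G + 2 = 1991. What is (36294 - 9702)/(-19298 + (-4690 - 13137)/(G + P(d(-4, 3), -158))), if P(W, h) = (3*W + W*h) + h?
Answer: -357316704/259432015 ≈ -1.3773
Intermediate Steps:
G = 1989 (G = -2 + 1991 = 1989)
d(C, u) = C/7
P(W, h) = h + 3*W + W*h
(36294 - 9702)/(-19298 + (-4690 - 13137)/(G + P(d(-4, 3), -158))) = (36294 - 9702)/(-19298 + (-4690 - 13137)/(1989 + (-158 + 3*((⅐)*(-4)) + ((⅐)*(-4))*(-158)))) = 26592/(-19298 - 17827/(1989 + (-158 + 3*(-4/7) - 4/7*(-158)))) = 26592/(-19298 - 17827/(1989 + (-158 - 12/7 + 632/7))) = 26592/(-19298 - 17827/(1989 - 486/7)) = 26592/(-19298 - 17827/13437/7) = 26592/(-19298 - 17827*7/13437) = 26592/(-19298 - 124789/13437) = 26592/(-259432015/13437) = 26592*(-13437/259432015) = -357316704/259432015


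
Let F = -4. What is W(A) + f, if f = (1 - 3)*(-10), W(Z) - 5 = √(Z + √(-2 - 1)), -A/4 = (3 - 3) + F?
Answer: 25 + √(16 + I*√3) ≈ 29.006 + 0.21619*I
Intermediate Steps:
A = 16 (A = -4*((3 - 3) - 4) = -4*(0 - 4) = -4*(-4) = 16)
W(Z) = 5 + √(Z + I*√3) (W(Z) = 5 + √(Z + √(-2 - 1)) = 5 + √(Z + √(-3)) = 5 + √(Z + I*√3))
f = 20 (f = -2*(-10) = 20)
W(A) + f = (5 + √(16 + I*√3)) + 20 = 25 + √(16 + I*√3)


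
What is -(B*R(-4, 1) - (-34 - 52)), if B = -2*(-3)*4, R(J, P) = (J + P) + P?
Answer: -38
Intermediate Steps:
R(J, P) = J + 2*P
B = 24 (B = 6*4 = 24)
-(B*R(-4, 1) - (-34 - 52)) = -(24*(-4 + 2*1) - (-34 - 52)) = -(24*(-4 + 2) - 1*(-86)) = -(24*(-2) + 86) = -(-48 + 86) = -1*38 = -38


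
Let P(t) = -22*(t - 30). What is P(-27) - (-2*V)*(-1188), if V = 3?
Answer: -5874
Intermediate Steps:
P(t) = 660 - 22*t (P(t) = -22*(-30 + t) = 660 - 22*t)
P(-27) - (-2*V)*(-1188) = (660 - 22*(-27)) - (-2*3)*(-1188) = (660 + 594) - (-6)*(-1188) = 1254 - 1*7128 = 1254 - 7128 = -5874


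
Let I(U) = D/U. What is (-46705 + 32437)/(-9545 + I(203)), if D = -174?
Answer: 99876/66821 ≈ 1.4947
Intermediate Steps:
I(U) = -174/U
(-46705 + 32437)/(-9545 + I(203)) = (-46705 + 32437)/(-9545 - 174/203) = -14268/(-9545 - 174*1/203) = -14268/(-9545 - 6/7) = -14268/(-66821/7) = -14268*(-7/66821) = 99876/66821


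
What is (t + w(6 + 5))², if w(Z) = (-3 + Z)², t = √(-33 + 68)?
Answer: (64 + √35)² ≈ 4888.3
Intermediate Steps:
t = √35 ≈ 5.9161
(t + w(6 + 5))² = (√35 + (-3 + (6 + 5))²)² = (√35 + (-3 + 11)²)² = (√35 + 8²)² = (√35 + 64)² = (64 + √35)²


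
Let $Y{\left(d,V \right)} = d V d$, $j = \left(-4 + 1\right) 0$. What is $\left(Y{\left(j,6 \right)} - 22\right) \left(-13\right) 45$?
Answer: $12870$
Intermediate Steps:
$j = 0$ ($j = \left(-3\right) 0 = 0$)
$Y{\left(d,V \right)} = V d^{2}$ ($Y{\left(d,V \right)} = V d d = V d^{2}$)
$\left(Y{\left(j,6 \right)} - 22\right) \left(-13\right) 45 = \left(6 \cdot 0^{2} - 22\right) \left(-13\right) 45 = \left(6 \cdot 0 - 22\right) \left(-13\right) 45 = \left(0 - 22\right) \left(-13\right) 45 = \left(-22\right) \left(-13\right) 45 = 286 \cdot 45 = 12870$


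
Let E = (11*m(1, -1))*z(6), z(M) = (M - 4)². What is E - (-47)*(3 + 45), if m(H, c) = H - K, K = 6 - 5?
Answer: 2256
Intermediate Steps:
K = 1
m(H, c) = -1 + H (m(H, c) = H - 1*1 = H - 1 = -1 + H)
z(M) = (-4 + M)²
E = 0 (E = (11*(-1 + 1))*(-4 + 6)² = (11*0)*2² = 0*4 = 0)
E - (-47)*(3 + 45) = 0 - (-47)*(3 + 45) = 0 - (-47)*48 = 0 - 1*(-2256) = 0 + 2256 = 2256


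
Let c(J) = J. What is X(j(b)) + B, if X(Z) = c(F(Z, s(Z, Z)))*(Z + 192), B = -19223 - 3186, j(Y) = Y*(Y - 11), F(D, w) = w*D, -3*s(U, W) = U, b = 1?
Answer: -85427/3 ≈ -28476.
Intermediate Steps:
s(U, W) = -U/3
F(D, w) = D*w
j(Y) = Y*(-11 + Y)
B = -22409
X(Z) = -Z²*(192 + Z)/3 (X(Z) = (Z*(-Z/3))*(Z + 192) = (-Z²/3)*(192 + Z) = -Z²*(192 + Z)/3)
X(j(b)) + B = (1*(-11 + 1))²*(-192 - (-11 + 1))/3 - 22409 = (1*(-10))²*(-192 - (-10))/3 - 22409 = (⅓)*(-10)²*(-192 - 1*(-10)) - 22409 = (⅓)*100*(-192 + 10) - 22409 = (⅓)*100*(-182) - 22409 = -18200/3 - 22409 = -85427/3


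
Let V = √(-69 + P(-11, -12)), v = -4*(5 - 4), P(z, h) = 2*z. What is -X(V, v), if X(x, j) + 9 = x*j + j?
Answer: 13 + 4*I*√91 ≈ 13.0 + 38.158*I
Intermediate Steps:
v = -4 (v = -4*1 = -4)
V = I*√91 (V = √(-69 + 2*(-11)) = √(-69 - 22) = √(-91) = I*√91 ≈ 9.5394*I)
X(x, j) = -9 + j + j*x (X(x, j) = -9 + (x*j + j) = -9 + (j*x + j) = -9 + (j + j*x) = -9 + j + j*x)
-X(V, v) = -(-9 - 4 - 4*I*√91) = -(-13 - 4*I*√91) = 13 + 4*I*√91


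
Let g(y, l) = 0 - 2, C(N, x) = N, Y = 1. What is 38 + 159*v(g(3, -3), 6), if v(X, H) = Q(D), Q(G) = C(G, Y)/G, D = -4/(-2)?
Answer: 197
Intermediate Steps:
D = 2 (D = -4*(-½) = 2)
g(y, l) = -2
Q(G) = 1 (Q(G) = G/G = 1)
v(X, H) = 1
38 + 159*v(g(3, -3), 6) = 38 + 159*1 = 38 + 159 = 197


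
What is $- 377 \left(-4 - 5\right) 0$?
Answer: $0$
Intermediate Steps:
$- 377 \left(-4 - 5\right) 0 = - 377 \left(\left(-9\right) 0\right) = \left(-377\right) 0 = 0$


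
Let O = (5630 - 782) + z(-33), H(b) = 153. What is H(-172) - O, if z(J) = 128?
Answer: -4823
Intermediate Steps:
O = 4976 (O = (5630 - 782) + 128 = 4848 + 128 = 4976)
H(-172) - O = 153 - 1*4976 = 153 - 4976 = -4823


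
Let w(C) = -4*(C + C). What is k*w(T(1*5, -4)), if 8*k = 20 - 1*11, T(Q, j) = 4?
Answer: -36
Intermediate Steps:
k = 9/8 (k = (20 - 1*11)/8 = (20 - 11)/8 = (⅛)*9 = 9/8 ≈ 1.1250)
w(C) = -8*C
k*w(T(1*5, -4)) = 9*(-8*4)/8 = (9/8)*(-32) = -36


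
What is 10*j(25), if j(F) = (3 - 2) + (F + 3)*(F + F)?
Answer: 14010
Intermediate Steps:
j(F) = 1 + 2*F*(3 + F) (j(F) = 1 + (3 + F)*(2*F) = 1 + 2*F*(3 + F))
10*j(25) = 10*(1 + 2*25**2 + 6*25) = 10*(1 + 2*625 + 150) = 10*(1 + 1250 + 150) = 10*1401 = 14010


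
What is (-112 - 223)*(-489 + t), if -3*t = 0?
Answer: 163815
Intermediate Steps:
t = 0 (t = -1/3*0 = 0)
(-112 - 223)*(-489 + t) = (-112 - 223)*(-489 + 0) = -335*(-489) = 163815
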